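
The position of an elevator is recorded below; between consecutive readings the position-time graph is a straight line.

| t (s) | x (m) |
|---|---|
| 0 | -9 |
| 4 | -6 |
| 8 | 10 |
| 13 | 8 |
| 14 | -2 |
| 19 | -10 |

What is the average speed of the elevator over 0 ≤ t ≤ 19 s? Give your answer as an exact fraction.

Average speed = (total path length)/(elapsed time); on a piecewise-linear x-t graph the path length is Σ|Δx|.
0–4 s: |Δx| = |-6 − -9| = 3 m
4–8 s: |Δx| = |10 − -6| = 16 m
8–13 s: |Δx| = |8 − 10| = 2 m
13–14 s: |Δx| = |-2 − 8| = 10 m
14–19 s: |Δx| = |-10 − -2| = 8 m
Total path = 39 m; average speed = 39/19 = 39/19 m/s.

39/19 m/s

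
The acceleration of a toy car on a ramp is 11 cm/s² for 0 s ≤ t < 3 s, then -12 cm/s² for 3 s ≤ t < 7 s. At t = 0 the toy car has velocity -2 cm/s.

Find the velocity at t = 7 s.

Δv equals the area under the a-t graph; then v = v₀ + Δv.
0–3 s: 11 × 3 = 33 cm/s
3–7 s: -12 × 4 = -48 cm/s
Δv = -15 cm/s, so v(7) = -2 + (-15) = -17 cm/s.

-17 cm/s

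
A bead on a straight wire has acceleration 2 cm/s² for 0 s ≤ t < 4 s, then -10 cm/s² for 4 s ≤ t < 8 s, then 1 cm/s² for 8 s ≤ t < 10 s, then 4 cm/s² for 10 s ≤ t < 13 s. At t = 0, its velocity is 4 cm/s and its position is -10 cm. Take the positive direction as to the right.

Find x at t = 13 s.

-124 cm

On each constant-a segment, Δv = aΔt and Δx = v₀Δt + ½aΔt²; chain segment to segment.
0–4 s: v starts 4 cm/s; Δx = 4·4 + ½·2·4² = 32 cm; v ends 12 cm/s.
4–8 s: v starts 12 cm/s; Δx = 12·4 + ½·-10·4² = -32 cm; v ends -28 cm/s.
8–10 s: v starts -28 cm/s; Δx = -28·2 + ½·1·2² = -54 cm; v ends -26 cm/s.
10–13 s: v starts -26 cm/s; Δx = -26·3 + ½·4·3² = -60 cm; v ends -14 cm/s.
x(13) = -10 + Σ Δx = -124 cm.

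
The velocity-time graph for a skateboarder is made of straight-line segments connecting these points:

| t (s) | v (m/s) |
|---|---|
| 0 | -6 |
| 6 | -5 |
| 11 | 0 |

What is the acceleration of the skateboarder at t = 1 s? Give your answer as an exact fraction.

1/6 m/s²

Acceleration is the slope of the v-t graph on 0–6 s: (-5 − -6)/(6 − 0) = 1/6 m/s².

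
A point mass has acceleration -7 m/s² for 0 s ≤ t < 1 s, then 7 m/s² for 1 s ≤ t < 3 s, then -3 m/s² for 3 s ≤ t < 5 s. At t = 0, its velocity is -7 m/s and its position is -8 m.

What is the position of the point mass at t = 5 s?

On each constant-a segment, Δv = aΔt and Δx = v₀Δt + ½aΔt²; chain segment to segment.
0–1 s: v starts -7 m/s; Δx = -7·1 + ½·-7·1² = -10.5 m; v ends -14 m/s.
1–3 s: v starts -14 m/s; Δx = -14·2 + ½·7·2² = -14 m; v ends 0 m/s.
3–5 s: v starts 0 m/s; Δx = 0·2 + ½·-3·2² = -6 m; v ends -6 m/s.
x(5) = -8 + Σ Δx = -38.5 m.

-38.5 m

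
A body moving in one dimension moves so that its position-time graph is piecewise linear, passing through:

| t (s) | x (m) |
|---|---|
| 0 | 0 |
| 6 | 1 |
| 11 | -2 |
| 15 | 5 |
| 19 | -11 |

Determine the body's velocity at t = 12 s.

1.75 m/s

Velocity is the slope of the x-t graph on 11–15 s: (5 − -2)/(15 − 11) = 1.75 m/s.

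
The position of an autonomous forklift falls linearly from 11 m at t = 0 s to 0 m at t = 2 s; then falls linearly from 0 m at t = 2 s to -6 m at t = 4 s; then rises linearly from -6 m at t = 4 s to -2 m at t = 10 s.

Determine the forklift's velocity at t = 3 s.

-3 m/s

Velocity is the slope of the x-t graph on 2–4 s: (-6 − 0)/(4 − 2) = -3 m/s.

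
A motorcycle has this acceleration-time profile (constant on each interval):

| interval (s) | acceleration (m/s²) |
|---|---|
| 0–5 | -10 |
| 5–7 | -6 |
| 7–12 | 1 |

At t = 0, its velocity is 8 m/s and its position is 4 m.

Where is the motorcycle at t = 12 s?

On each constant-a segment, Δv = aΔt and Δx = v₀Δt + ½aΔt²; chain segment to segment.
0–5 s: v starts 8 m/s; Δx = 8·5 + ½·-10·5² = -85 m; v ends -42 m/s.
5–7 s: v starts -42 m/s; Δx = -42·2 + ½·-6·2² = -96 m; v ends -54 m/s.
7–12 s: v starts -54 m/s; Δx = -54·5 + ½·1·5² = -257.5 m; v ends -49 m/s.
x(12) = 4 + Σ Δx = -434.5 m.

-434.5 m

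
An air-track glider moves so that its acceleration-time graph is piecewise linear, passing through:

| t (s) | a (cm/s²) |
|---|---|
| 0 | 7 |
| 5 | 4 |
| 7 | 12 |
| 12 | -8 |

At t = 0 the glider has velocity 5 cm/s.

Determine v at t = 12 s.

58.5 cm/s

Δv equals the area under the a-t graph; then v = v₀ + Δv.
0–5 s: ½(7 + 4)(5) = 27.5 cm/s
5–7 s: ½(4 + 12)(2) = 16 cm/s
7–12 s: ½(12 + -8)(5) = 10 cm/s
Δv = 53.5 cm/s, so v(12) = 5 + (53.5) = 58.5 cm/s.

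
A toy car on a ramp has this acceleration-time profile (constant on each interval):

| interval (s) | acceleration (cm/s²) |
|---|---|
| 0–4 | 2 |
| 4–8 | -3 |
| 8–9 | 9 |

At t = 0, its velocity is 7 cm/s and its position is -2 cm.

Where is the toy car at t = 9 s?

On each constant-a segment, Δv = aΔt and Δx = v₀Δt + ½aΔt²; chain segment to segment.
0–4 s: v starts 7 cm/s; Δx = 7·4 + ½·2·4² = 44 cm; v ends 15 cm/s.
4–8 s: v starts 15 cm/s; Δx = 15·4 + ½·-3·4² = 36 cm; v ends 3 cm/s.
8–9 s: v starts 3 cm/s; Δx = 3·1 + ½·9·1² = 7.5 cm; v ends 12 cm/s.
x(9) = -2 + Σ Δx = 85.5 cm.

85.5 cm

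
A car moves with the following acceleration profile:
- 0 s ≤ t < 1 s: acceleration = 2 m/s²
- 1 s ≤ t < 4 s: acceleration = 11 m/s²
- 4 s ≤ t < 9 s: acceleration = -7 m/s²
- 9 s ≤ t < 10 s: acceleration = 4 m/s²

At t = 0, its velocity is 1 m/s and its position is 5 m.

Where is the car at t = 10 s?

On each constant-a segment, Δv = aΔt and Δx = v₀Δt + ½aΔt²; chain segment to segment.
0–1 s: v starts 1 m/s; Δx = 1·1 + ½·2·1² = 2 m; v ends 3 m/s.
1–4 s: v starts 3 m/s; Δx = 3·3 + ½·11·3² = 58.5 m; v ends 36 m/s.
4–9 s: v starts 36 m/s; Δx = 36·5 + ½·-7·5² = 92.5 m; v ends 1 m/s.
9–10 s: v starts 1 m/s; Δx = 1·1 + ½·4·1² = 3 m; v ends 5 m/s.
x(10) = 5 + Σ Δx = 161 m.

161 m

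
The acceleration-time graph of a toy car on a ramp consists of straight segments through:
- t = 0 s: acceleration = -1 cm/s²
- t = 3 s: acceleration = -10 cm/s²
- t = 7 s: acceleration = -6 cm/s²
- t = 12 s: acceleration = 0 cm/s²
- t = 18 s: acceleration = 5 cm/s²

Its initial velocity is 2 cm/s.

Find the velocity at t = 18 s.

-46.5 cm/s

Δv equals the area under the a-t graph; then v = v₀ + Δv.
0–3 s: ½(-1 + -10)(3) = -16.5 cm/s
3–7 s: ½(-10 + -6)(4) = -32 cm/s
7–12 s: ½(-6 + 0)(5) = -15 cm/s
12–18 s: ½(0 + 5)(6) = 15 cm/s
Δv = -48.5 cm/s, so v(18) = 2 + (-48.5) = -46.5 cm/s.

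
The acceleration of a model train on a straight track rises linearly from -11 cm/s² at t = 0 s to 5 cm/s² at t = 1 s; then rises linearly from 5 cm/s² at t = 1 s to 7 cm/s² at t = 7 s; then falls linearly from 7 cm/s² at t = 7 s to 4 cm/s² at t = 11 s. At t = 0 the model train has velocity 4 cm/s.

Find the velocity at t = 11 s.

Δv equals the area under the a-t graph; then v = v₀ + Δv.
0–1 s: ½(-11 + 5)(1) = -3 cm/s
1–7 s: ½(5 + 7)(6) = 36 cm/s
7–11 s: ½(7 + 4)(4) = 22 cm/s
Δv = 55 cm/s, so v(11) = 4 + (55) = 59 cm/s.

59 cm/s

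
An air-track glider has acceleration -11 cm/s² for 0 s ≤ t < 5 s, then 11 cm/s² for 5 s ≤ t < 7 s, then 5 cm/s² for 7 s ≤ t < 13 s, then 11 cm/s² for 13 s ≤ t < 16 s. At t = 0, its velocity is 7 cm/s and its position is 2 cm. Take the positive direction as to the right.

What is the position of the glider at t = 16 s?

-179 cm

On each constant-a segment, Δv = aΔt and Δx = v₀Δt + ½aΔt²; chain segment to segment.
0–5 s: v starts 7 cm/s; Δx = 7·5 + ½·-11·5² = -102.5 cm; v ends -48 cm/s.
5–7 s: v starts -48 cm/s; Δx = -48·2 + ½·11·2² = -74 cm; v ends -26 cm/s.
7–13 s: v starts -26 cm/s; Δx = -26·6 + ½·5·6² = -66 cm; v ends 4 cm/s.
13–16 s: v starts 4 cm/s; Δx = 4·3 + ½·11·3² = 61.5 cm; v ends 37 cm/s.
x(16) = 2 + Σ Δx = -179 cm.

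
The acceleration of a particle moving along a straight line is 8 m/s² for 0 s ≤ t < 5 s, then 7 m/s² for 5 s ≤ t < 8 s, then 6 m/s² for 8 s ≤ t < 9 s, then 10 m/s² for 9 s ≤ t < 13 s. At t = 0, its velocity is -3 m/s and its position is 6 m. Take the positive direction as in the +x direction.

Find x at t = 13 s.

630.5 m

On each constant-a segment, Δv = aΔt and Δx = v₀Δt + ½aΔt²; chain segment to segment.
0–5 s: v starts -3 m/s; Δx = -3·5 + ½·8·5² = 85 m; v ends 37 m/s.
5–8 s: v starts 37 m/s; Δx = 37·3 + ½·7·3² = 142.5 m; v ends 58 m/s.
8–9 s: v starts 58 m/s; Δx = 58·1 + ½·6·1² = 61 m; v ends 64 m/s.
9–13 s: v starts 64 m/s; Δx = 64·4 + ½·10·4² = 336 m; v ends 104 m/s.
x(13) = 6 + Σ Δx = 630.5 m.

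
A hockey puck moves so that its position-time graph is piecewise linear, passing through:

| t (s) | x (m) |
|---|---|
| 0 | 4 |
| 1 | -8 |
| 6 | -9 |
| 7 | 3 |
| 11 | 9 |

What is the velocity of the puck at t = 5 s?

-0.2 m/s

Velocity is the slope of the x-t graph on 1–6 s: (-9 − -8)/(6 − 1) = -0.2 m/s.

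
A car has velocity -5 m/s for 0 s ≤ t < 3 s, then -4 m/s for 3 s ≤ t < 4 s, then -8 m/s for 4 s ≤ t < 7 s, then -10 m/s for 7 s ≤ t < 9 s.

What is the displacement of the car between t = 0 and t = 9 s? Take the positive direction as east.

Displacement is the signed area under the v-t curve.
0–3 s: -5 × 3 = -15 m
3–4 s: -4 × 1 = -4 m
4–7 s: -8 × 3 = -24 m
7–9 s: -10 × 2 = -20 m
Net displacement = -63 m

-63 m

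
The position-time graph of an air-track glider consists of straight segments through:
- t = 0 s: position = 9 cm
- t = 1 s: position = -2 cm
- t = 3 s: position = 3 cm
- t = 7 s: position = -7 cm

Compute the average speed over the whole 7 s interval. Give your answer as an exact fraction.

26/7 cm/s

Average speed = (total path length)/(elapsed time); on a piecewise-linear x-t graph the path length is Σ|Δx|.
0–1 s: |Δx| = |-2 − 9| = 11 cm
1–3 s: |Δx| = |3 − -2| = 5 cm
3–7 s: |Δx| = |-7 − 3| = 10 cm
Total path = 26 cm; average speed = 26/7 = 26/7 cm/s.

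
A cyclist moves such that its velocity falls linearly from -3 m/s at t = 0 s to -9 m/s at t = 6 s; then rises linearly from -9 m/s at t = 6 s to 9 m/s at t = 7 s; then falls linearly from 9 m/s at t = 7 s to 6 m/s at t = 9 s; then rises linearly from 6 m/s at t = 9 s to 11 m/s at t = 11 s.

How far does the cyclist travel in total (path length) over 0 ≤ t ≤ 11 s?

Distance (not displacement) is the total path length: add the absolute areas under v-t.
0–6 s: |½(-3 + -9)(6)| = 36 m
6–7 s: v = 0 at t = 6.5 s; triangle areas 2.25 + 2.25 = 4.5 m
7–9 s: |½(9 + 6)(2)| = 15 m
9–11 s: |½(6 + 11)(2)| = 17 m
Total distance = 72.5 m

72.5 m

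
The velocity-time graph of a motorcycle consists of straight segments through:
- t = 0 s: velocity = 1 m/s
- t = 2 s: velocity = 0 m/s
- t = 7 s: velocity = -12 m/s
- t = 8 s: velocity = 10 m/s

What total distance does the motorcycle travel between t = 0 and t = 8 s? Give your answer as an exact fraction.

Distance (not displacement) is the total path length: add the absolute areas under v-t.
0–2 s: |½(1 + 0)(2)| = 1 m
2–7 s: |½(0 + -12)(5)| = 30 m
7–8 s: v = 0 at t = 83/11 s; triangle areas 36/11 + 25/11 = 61/11 m
Total distance = 402/11 m

402/11 m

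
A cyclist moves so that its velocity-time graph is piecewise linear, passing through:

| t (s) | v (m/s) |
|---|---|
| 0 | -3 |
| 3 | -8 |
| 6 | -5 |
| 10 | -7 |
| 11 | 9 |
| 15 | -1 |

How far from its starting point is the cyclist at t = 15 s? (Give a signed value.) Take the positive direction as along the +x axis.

-43 m

Displacement is the signed area under the v-t curve.
0–3 s: ½(-3 + -8)(3) = -16.5 m
3–6 s: ½(-8 + -5)(3) = -19.5 m
6–10 s: ½(-5 + -7)(4) = -24 m
10–11 s: ½(-7 + 9)(1) = 1 m
11–15 s: ½(9 + -1)(4) = 16 m
Net displacement = -43 m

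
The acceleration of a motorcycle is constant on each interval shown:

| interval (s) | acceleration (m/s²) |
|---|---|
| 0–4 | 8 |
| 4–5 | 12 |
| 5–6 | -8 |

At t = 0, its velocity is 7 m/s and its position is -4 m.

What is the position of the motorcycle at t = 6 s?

180 m

On each constant-a segment, Δv = aΔt and Δx = v₀Δt + ½aΔt²; chain segment to segment.
0–4 s: v starts 7 m/s; Δx = 7·4 + ½·8·4² = 92 m; v ends 39 m/s.
4–5 s: v starts 39 m/s; Δx = 39·1 + ½·12·1² = 45 m; v ends 51 m/s.
5–6 s: v starts 51 m/s; Δx = 51·1 + ½·-8·1² = 47 m; v ends 43 m/s.
x(6) = -4 + Σ Δx = 180 m.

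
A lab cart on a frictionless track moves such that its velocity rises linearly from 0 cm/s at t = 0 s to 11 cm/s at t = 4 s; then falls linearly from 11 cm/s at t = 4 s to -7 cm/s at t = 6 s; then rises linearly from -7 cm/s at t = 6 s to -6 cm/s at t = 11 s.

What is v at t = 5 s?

On 4–6 s the graph is linear from 11 to -7 cm/s: v(5) = 11 + (-7 − 11)·(5 − 4)/(6 − 4) = 2 cm/s.

2 cm/s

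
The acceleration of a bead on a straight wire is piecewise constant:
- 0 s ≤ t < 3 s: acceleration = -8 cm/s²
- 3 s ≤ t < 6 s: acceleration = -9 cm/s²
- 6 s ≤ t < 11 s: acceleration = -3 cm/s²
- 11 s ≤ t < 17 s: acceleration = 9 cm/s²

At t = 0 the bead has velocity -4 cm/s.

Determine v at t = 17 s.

-16 cm/s

Δv equals the area under the a-t graph; then v = v₀ + Δv.
0–3 s: -8 × 3 = -24 cm/s
3–6 s: -9 × 3 = -27 cm/s
6–11 s: -3 × 5 = -15 cm/s
11–17 s: 9 × 6 = 54 cm/s
Δv = -12 cm/s, so v(17) = -4 + (-12) = -16 cm/s.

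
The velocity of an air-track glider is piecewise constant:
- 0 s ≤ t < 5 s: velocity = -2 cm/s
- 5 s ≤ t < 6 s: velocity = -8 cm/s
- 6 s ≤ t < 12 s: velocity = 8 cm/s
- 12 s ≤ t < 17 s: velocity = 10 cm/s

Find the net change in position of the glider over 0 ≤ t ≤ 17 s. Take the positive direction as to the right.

Displacement is the signed area under the v-t curve.
0–5 s: -2 × 5 = -10 cm
5–6 s: -8 × 1 = -8 cm
6–12 s: 8 × 6 = 48 cm
12–17 s: 10 × 5 = 50 cm
Net displacement = 80 cm

80 cm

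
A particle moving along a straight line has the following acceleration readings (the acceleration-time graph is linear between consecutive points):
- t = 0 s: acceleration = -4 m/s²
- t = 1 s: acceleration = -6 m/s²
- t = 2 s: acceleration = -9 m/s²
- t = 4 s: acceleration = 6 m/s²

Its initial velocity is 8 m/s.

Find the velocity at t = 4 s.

-7.5 m/s

Δv equals the area under the a-t graph; then v = v₀ + Δv.
0–1 s: ½(-4 + -6)(1) = -5 m/s
1–2 s: ½(-6 + -9)(1) = -7.5 m/s
2–4 s: ½(-9 + 6)(2) = -3 m/s
Δv = -15.5 m/s, so v(4) = 8 + (-15.5) = -7.5 m/s.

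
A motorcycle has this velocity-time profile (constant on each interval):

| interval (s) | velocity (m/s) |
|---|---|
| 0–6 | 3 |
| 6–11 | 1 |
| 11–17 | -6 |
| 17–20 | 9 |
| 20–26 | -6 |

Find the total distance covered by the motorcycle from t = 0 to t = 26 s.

122 m

Distance (not displacement) is the total path length: add the absolute areas under v-t.
0–6 s: |3| × 6 = 18 m
6–11 s: |1| × 5 = 5 m
11–17 s: |-6| × 6 = 36 m
17–20 s: |9| × 3 = 27 m
20–26 s: |-6| × 6 = 36 m
Total distance = 122 m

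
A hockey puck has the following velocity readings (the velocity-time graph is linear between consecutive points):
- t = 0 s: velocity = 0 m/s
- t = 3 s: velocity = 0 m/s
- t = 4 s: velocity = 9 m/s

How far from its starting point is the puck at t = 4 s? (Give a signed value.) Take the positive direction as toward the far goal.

Net displacement equals the area under the velocity-time graph (areas below the axis count negative).
0–3 s: 0 × 3 = 0 m
3–4 s: ½(0 + 9)(1) = 4.5 m
Net displacement = 4.5 m

4.5 m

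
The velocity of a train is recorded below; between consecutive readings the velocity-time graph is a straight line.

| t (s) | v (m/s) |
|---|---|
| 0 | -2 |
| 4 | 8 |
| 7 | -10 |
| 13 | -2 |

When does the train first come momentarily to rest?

t = 0.8 s

v changes sign on 0–4 s (from -2 to 8); the graph is linear there, so v = 0 at t = 0 + (2)·(4 − 0)/(8 − -2) = 0.8 s.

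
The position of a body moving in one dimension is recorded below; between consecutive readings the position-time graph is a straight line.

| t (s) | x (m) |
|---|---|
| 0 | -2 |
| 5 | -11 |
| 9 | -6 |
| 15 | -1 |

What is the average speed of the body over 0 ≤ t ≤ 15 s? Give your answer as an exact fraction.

Average speed = (total path length)/(elapsed time); on a piecewise-linear x-t graph the path length is Σ|Δx|.
0–5 s: |Δx| = |-11 − -2| = 9 m
5–9 s: |Δx| = |-6 − -11| = 5 m
9–15 s: |Δx| = |-1 − -6| = 5 m
Total path = 19 m; average speed = 19/15 = 19/15 m/s.

19/15 m/s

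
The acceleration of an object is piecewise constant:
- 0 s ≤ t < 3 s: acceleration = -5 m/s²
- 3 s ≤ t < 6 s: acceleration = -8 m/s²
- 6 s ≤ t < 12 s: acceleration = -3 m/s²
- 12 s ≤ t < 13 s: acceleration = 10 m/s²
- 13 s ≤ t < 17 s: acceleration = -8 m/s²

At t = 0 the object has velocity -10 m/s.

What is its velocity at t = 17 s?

Δv equals the area under the a-t graph; then v = v₀ + Δv.
0–3 s: -5 × 3 = -15 m/s
3–6 s: -8 × 3 = -24 m/s
6–12 s: -3 × 6 = -18 m/s
12–13 s: 10 × 1 = 10 m/s
13–17 s: -8 × 4 = -32 m/s
Δv = -79 m/s, so v(17) = -10 + (-79) = -89 m/s.

-89 m/s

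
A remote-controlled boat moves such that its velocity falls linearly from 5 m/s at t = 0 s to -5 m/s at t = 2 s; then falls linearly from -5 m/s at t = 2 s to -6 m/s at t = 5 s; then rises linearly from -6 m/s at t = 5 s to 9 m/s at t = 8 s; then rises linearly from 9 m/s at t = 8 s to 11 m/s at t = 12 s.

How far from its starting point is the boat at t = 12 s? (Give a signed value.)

28 m

Displacement is the signed area under the v-t curve.
0–2 s: ½(5 + -5)(2) = 0 m
2–5 s: ½(-5 + -6)(3) = -16.5 m
5–8 s: ½(-6 + 9)(3) = 4.5 m
8–12 s: ½(9 + 11)(4) = 40 m
Net displacement = 28 m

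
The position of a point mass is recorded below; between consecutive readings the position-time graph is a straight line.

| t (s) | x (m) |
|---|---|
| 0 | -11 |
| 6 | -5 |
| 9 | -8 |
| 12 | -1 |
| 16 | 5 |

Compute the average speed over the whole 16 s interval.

Average speed = (total path length)/(elapsed time); on a piecewise-linear x-t graph the path length is Σ|Δx|.
0–6 s: |Δx| = |-5 − -11| = 6 m
6–9 s: |Δx| = |-8 − -5| = 3 m
9–12 s: |Δx| = |-1 − -8| = 7 m
12–16 s: |Δx| = |5 − -1| = 6 m
Total path = 22 m; average speed = 22/16 = 1.375 m/s.

1.375 m/s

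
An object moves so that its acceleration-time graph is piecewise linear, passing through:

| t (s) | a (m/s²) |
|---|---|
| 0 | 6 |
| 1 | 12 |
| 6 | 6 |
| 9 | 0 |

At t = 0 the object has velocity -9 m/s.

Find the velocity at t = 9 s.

54 m/s

Δv equals the area under the a-t graph; then v = v₀ + Δv.
0–1 s: ½(6 + 12)(1) = 9 m/s
1–6 s: ½(12 + 6)(5) = 45 m/s
6–9 s: ½(6 + 0)(3) = 9 m/s
Δv = 63 m/s, so v(9) = -9 + (63) = 54 m/s.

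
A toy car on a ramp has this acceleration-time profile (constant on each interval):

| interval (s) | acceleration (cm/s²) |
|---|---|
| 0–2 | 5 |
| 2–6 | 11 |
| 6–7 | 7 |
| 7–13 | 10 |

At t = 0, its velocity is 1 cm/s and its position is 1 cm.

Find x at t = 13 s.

On each constant-a segment, Δv = aΔt and Δx = v₀Δt + ½aΔt²; chain segment to segment.
0–2 s: v starts 1 cm/s; Δx = 1·2 + ½·5·2² = 12 cm; v ends 11 cm/s.
2–6 s: v starts 11 cm/s; Δx = 11·4 + ½·11·4² = 132 cm; v ends 55 cm/s.
6–7 s: v starts 55 cm/s; Δx = 55·1 + ½·7·1² = 58.5 cm; v ends 62 cm/s.
7–13 s: v starts 62 cm/s; Δx = 62·6 + ½·10·6² = 552 cm; v ends 122 cm/s.
x(13) = 1 + Σ Δx = 755.5 cm.

755.5 cm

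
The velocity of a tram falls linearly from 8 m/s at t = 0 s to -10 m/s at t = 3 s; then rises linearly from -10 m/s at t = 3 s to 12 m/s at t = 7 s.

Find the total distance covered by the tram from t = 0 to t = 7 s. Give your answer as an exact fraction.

Total distance travelled is ∫|v| dt — sum the magnitudes of each area piece.
0–3 s: v = 0 at t = 4/3 s; triangle areas 16/3 + 25/3 = 41/3 m
3–7 s: v = 0 at t = 53/11 s; triangle areas 100/11 + 144/11 = 244/11 m
Total distance = 1183/33 m

1183/33 m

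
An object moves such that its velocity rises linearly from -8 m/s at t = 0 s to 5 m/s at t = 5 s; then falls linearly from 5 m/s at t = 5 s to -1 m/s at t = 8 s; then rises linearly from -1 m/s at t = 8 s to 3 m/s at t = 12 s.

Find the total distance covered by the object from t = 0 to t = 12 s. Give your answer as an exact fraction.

372/13 m

Distance (not displacement) is the total path length: add the absolute areas under v-t.
0–5 s: v = 0 at t = 40/13 s; triangle areas 160/13 + 125/26 = 445/26 m
5–8 s: v = 0 at t = 7.5 s; triangle areas 6.25 + 0.25 = 6.5 m
8–12 s: v = 0 at t = 9 s; triangle areas 0.5 + 4.5 = 5 m
Total distance = 372/13 m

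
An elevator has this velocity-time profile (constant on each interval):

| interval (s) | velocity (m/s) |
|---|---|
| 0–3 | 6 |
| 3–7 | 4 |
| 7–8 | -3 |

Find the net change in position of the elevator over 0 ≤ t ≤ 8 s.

31 m

Net displacement equals the area under the velocity-time graph (areas below the axis count negative).
0–3 s: 6 × 3 = 18 m
3–7 s: 4 × 4 = 16 m
7–8 s: -3 × 1 = -3 m
Net displacement = 31 m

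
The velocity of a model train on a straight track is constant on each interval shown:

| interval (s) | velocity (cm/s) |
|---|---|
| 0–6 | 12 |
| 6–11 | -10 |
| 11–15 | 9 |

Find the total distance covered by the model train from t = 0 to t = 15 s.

158 cm

Distance (not displacement) is the total path length: add the absolute areas under v-t.
0–6 s: |12| × 6 = 72 cm
6–11 s: |-10| × 5 = 50 cm
11–15 s: |9| × 4 = 36 cm
Total distance = 158 cm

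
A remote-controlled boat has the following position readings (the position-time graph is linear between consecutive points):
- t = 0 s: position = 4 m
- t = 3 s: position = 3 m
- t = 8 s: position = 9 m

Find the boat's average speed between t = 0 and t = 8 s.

Average speed = (total path length)/(elapsed time); on a piecewise-linear x-t graph the path length is Σ|Δx|.
0–3 s: |Δx| = |3 − 4| = 1 m
3–8 s: |Δx| = |9 − 3| = 6 m
Total path = 7 m; average speed = 7/8 = 0.875 m/s.

0.875 m/s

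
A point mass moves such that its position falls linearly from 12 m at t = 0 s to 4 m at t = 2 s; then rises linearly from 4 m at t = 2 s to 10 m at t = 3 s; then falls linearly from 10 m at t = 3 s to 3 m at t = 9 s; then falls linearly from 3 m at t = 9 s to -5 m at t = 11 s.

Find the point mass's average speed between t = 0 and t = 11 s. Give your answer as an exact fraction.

29/11 m/s

Average speed = (total path length)/(elapsed time); on a piecewise-linear x-t graph the path length is Σ|Δx|.
0–2 s: |Δx| = |4 − 12| = 8 m
2–3 s: |Δx| = |10 − 4| = 6 m
3–9 s: |Δx| = |3 − 10| = 7 m
9–11 s: |Δx| = |-5 − 3| = 8 m
Total path = 29 m; average speed = 29/11 = 29/11 m/s.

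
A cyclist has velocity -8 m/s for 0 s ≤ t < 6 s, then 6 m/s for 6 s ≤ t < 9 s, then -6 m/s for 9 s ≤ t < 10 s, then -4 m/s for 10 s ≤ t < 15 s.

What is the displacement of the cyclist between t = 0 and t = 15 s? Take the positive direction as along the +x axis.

-56 m

Displacement is the signed area under the v-t curve.
0–6 s: -8 × 6 = -48 m
6–9 s: 6 × 3 = 18 m
9–10 s: -6 × 1 = -6 m
10–15 s: -4 × 5 = -20 m
Net displacement = -56 m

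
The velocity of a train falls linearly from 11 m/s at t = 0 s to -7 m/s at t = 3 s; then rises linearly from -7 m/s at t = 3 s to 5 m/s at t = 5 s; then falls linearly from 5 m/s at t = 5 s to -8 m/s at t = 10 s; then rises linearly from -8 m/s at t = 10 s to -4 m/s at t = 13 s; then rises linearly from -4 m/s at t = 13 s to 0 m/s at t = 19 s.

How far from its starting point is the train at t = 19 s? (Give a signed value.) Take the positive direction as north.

Displacement is the signed area under the v-t curve.
0–3 s: ½(11 + -7)(3) = 6 m
3–5 s: ½(-7 + 5)(2) = -2 m
5–10 s: ½(5 + -8)(5) = -7.5 m
10–13 s: ½(-8 + -4)(3) = -18 m
13–19 s: ½(-4 + 0)(6) = -12 m
Net displacement = -33.5 m

-33.5 m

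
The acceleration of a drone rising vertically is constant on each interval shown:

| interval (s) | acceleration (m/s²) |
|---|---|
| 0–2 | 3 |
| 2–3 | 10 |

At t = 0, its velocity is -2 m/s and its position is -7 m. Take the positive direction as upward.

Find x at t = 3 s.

4 m

On each constant-a segment, Δv = aΔt and Δx = v₀Δt + ½aΔt²; chain segment to segment.
0–2 s: v starts -2 m/s; Δx = -2·2 + ½·3·2² = 2 m; v ends 4 m/s.
2–3 s: v starts 4 m/s; Δx = 4·1 + ½·10·1² = 9 m; v ends 14 m/s.
x(3) = -7 + Σ Δx = 4 m.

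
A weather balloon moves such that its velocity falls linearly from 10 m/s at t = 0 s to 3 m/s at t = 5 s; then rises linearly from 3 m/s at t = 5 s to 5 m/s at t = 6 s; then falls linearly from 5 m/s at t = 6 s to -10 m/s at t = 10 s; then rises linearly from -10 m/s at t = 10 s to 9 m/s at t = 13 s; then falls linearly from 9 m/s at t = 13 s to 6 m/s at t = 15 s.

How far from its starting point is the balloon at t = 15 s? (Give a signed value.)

40 m

Displacement is the signed area under the v-t curve.
0–5 s: ½(10 + 3)(5) = 32.5 m
5–6 s: ½(3 + 5)(1) = 4 m
6–10 s: ½(5 + -10)(4) = -10 m
10–13 s: ½(-10 + 9)(3) = -1.5 m
13–15 s: ½(9 + 6)(2) = 15 m
Net displacement = 40 m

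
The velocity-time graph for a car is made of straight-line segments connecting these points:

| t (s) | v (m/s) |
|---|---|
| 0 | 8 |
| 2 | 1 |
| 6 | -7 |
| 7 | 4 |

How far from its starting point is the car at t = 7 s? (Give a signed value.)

Displacement is the signed area under the v-t curve.
0–2 s: ½(8 + 1)(2) = 9 m
2–6 s: ½(1 + -7)(4) = -12 m
6–7 s: ½(-7 + 4)(1) = -1.5 m
Net displacement = -4.5 m

-4.5 m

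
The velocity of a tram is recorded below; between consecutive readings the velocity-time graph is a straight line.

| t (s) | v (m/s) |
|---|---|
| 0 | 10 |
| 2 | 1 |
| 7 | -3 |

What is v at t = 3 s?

On 2–7 s the graph is linear from 1 to -3 m/s: v(3) = 1 + (-3 − 1)·(3 − 2)/(7 − 2) = 0.2 m/s.

0.2 m/s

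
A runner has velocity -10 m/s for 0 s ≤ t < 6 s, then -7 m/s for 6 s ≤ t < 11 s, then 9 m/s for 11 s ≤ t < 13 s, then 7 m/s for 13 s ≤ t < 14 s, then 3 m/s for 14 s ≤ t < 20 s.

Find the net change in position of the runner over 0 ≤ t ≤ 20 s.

-52 m

Displacement is the signed area under the v-t curve.
0–6 s: -10 × 6 = -60 m
6–11 s: -7 × 5 = -35 m
11–13 s: 9 × 2 = 18 m
13–14 s: 7 × 1 = 7 m
14–20 s: 3 × 6 = 18 m
Net displacement = -52 m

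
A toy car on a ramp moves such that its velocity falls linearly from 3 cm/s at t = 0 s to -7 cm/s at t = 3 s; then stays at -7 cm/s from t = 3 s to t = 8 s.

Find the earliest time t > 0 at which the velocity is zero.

t = 0.9 s

v changes sign on 0–3 s (from 3 to -7); the graph is linear there, so v = 0 at t = 0 + (-3)·(3 − 0)/(-7 − 3) = 0.9 s.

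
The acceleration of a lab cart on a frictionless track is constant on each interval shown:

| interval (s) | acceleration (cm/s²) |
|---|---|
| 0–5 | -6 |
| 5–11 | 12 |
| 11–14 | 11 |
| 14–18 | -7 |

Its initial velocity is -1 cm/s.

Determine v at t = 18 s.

Δv equals the area under the a-t graph; then v = v₀ + Δv.
0–5 s: -6 × 5 = -30 cm/s
5–11 s: 12 × 6 = 72 cm/s
11–14 s: 11 × 3 = 33 cm/s
14–18 s: -7 × 4 = -28 cm/s
Δv = 47 cm/s, so v(18) = -1 + (47) = 46 cm/s.

46 cm/s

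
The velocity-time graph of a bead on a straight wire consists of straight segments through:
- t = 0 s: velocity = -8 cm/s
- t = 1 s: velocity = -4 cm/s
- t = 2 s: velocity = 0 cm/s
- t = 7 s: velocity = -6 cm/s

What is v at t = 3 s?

On 2–7 s the graph is linear from 0 to -6 cm/s: v(3) = 0 + (-6 − 0)·(3 − 2)/(7 − 2) = -1.2 cm/s.

-1.2 cm/s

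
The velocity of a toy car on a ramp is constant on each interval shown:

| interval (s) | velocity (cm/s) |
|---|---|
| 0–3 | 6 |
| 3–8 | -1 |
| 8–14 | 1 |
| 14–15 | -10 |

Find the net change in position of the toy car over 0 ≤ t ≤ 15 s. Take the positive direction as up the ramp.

Displacement is the signed area under the v-t curve.
0–3 s: 6 × 3 = 18 cm
3–8 s: -1 × 5 = -5 cm
8–14 s: 1 × 6 = 6 cm
14–15 s: -10 × 1 = -10 cm
Net displacement = 9 cm

9 cm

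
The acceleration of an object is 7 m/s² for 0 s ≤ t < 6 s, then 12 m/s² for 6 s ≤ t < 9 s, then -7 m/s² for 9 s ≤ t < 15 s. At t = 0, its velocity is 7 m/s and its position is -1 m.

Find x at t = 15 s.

752 m

On each constant-a segment, Δv = aΔt and Δx = v₀Δt + ½aΔt²; chain segment to segment.
0–6 s: v starts 7 m/s; Δx = 7·6 + ½·7·6² = 168 m; v ends 49 m/s.
6–9 s: v starts 49 m/s; Δx = 49·3 + ½·12·3² = 201 m; v ends 85 m/s.
9–15 s: v starts 85 m/s; Δx = 85·6 + ½·-7·6² = 384 m; v ends 43 m/s.
x(15) = -1 + Σ Δx = 752 m.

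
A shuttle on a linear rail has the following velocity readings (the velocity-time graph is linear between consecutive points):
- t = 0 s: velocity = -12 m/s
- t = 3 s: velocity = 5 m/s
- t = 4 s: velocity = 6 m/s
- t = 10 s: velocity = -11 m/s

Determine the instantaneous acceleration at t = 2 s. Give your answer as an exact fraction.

Acceleration is the slope of the v-t graph on 0–3 s: (5 − -12)/(3 − 0) = 17/3 m/s².

17/3 m/s²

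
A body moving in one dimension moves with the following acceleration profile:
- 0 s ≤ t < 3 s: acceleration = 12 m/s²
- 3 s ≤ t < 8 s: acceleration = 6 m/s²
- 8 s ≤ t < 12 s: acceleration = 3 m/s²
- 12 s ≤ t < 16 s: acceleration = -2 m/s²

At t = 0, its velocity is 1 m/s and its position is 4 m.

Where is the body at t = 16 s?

913 m

On each constant-a segment, Δv = aΔt and Δx = v₀Δt + ½aΔt²; chain segment to segment.
0–3 s: v starts 1 m/s; Δx = 1·3 + ½·12·3² = 57 m; v ends 37 m/s.
3–8 s: v starts 37 m/s; Δx = 37·5 + ½·6·5² = 260 m; v ends 67 m/s.
8–12 s: v starts 67 m/s; Δx = 67·4 + ½·3·4² = 292 m; v ends 79 m/s.
12–16 s: v starts 79 m/s; Δx = 79·4 + ½·-2·4² = 300 m; v ends 71 m/s.
x(16) = 4 + Σ Δx = 913 m.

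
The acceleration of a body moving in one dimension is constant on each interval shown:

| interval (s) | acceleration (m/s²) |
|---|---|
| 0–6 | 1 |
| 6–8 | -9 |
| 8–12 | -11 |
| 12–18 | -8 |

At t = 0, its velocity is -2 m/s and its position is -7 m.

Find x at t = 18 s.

On each constant-a segment, Δv = aΔt and Δx = v₀Δt + ½aΔt²; chain segment to segment.
0–6 s: v starts -2 m/s; Δx = -2·6 + ½·1·6² = 6 m; v ends 4 m/s.
6–8 s: v starts 4 m/s; Δx = 4·2 + ½·-9·2² = -10 m; v ends -14 m/s.
8–12 s: v starts -14 m/s; Δx = -14·4 + ½·-11·4² = -144 m; v ends -58 m/s.
12–18 s: v starts -58 m/s; Δx = -58·6 + ½·-8·6² = -492 m; v ends -106 m/s.
x(18) = -7 + Σ Δx = -647 m.

-647 m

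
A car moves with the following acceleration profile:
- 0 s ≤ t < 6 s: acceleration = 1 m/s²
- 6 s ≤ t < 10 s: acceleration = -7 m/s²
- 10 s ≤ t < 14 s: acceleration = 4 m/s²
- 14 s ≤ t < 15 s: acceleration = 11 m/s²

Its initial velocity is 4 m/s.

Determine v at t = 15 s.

9 m/s

Δv equals the area under the a-t graph; then v = v₀ + Δv.
0–6 s: 1 × 6 = 6 m/s
6–10 s: -7 × 4 = -28 m/s
10–14 s: 4 × 4 = 16 m/s
14–15 s: 11 × 1 = 11 m/s
Δv = 5 m/s, so v(15) = 4 + (5) = 9 m/s.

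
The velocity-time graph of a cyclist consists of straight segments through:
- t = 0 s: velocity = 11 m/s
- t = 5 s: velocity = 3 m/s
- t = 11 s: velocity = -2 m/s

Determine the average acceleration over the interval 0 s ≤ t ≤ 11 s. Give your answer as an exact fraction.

Average acceleration = Δv/Δt = (-2 − 11)/(11 − 0) = -13/11 m/s².

-13/11 m/s²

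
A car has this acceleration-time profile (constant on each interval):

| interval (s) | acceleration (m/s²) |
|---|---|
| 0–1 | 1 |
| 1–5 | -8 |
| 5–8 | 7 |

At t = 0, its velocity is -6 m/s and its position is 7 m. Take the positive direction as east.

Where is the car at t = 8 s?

On each constant-a segment, Δv = aΔt and Δx = v₀Δt + ½aΔt²; chain segment to segment.
0–1 s: v starts -6 m/s; Δx = -6·1 + ½·1·1² = -5.5 m; v ends -5 m/s.
1–5 s: v starts -5 m/s; Δx = -5·4 + ½·-8·4² = -84 m; v ends -37 m/s.
5–8 s: v starts -37 m/s; Δx = -37·3 + ½·7·3² = -79.5 m; v ends -16 m/s.
x(8) = 7 + Σ Δx = -162 m.

-162 m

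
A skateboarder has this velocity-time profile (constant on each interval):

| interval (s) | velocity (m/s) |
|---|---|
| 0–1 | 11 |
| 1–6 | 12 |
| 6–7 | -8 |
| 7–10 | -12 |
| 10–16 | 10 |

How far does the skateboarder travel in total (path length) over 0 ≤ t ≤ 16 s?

175 m

Total distance travelled is ∫|v| dt — sum the magnitudes of each area piece.
0–1 s: |11| × 1 = 11 m
1–6 s: |12| × 5 = 60 m
6–7 s: |-8| × 1 = 8 m
7–10 s: |-12| × 3 = 36 m
10–16 s: |10| × 6 = 60 m
Total distance = 175 m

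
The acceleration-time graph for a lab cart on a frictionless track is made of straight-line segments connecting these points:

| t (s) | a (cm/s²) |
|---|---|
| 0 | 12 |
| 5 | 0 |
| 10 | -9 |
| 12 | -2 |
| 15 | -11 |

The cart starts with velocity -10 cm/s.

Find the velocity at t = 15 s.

-33 cm/s

Δv equals the area under the a-t graph; then v = v₀ + Δv.
0–5 s: ½(12 + 0)(5) = 30 cm/s
5–10 s: ½(0 + -9)(5) = -22.5 cm/s
10–12 s: ½(-9 + -2)(2) = -11 cm/s
12–15 s: ½(-2 + -11)(3) = -19.5 cm/s
Δv = -23 cm/s, so v(15) = -10 + (-23) = -33 cm/s.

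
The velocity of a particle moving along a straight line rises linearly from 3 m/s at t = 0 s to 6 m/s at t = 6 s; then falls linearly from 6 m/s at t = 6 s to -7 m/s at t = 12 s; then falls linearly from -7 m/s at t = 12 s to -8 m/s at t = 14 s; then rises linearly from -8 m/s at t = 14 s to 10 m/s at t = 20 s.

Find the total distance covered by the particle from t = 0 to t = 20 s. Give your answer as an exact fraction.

3469/39 m

Distance (not displacement) is the total path length: add the absolute areas under v-t.
0–6 s: |½(3 + 6)(6)| = 27 m
6–12 s: v = 0 at t = 114/13 s; triangle areas 108/13 + 147/13 = 255/13 m
12–14 s: |½(-7 + -8)(2)| = 15 m
14–20 s: v = 0 at t = 50/3 s; triangle areas 32/3 + 50/3 = 82/3 m
Total distance = 3469/39 m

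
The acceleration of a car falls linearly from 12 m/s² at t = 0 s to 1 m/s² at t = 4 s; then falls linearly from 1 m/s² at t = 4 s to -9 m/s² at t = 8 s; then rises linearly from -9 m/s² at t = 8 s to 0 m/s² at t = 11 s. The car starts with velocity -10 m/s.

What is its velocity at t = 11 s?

Δv equals the area under the a-t graph; then v = v₀ + Δv.
0–4 s: ½(12 + 1)(4) = 26 m/s
4–8 s: ½(1 + -9)(4) = -16 m/s
8–11 s: ½(-9 + 0)(3) = -13.5 m/s
Δv = -3.5 m/s, so v(11) = -10 + (-3.5) = -13.5 m/s.

-13.5 m/s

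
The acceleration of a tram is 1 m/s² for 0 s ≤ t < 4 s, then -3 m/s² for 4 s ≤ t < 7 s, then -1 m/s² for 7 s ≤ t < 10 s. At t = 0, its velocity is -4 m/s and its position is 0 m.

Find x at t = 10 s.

-53 m

On each constant-a segment, Δv = aΔt and Δx = v₀Δt + ½aΔt²; chain segment to segment.
0–4 s: v starts -4 m/s; Δx = -4·4 + ½·1·4² = -8 m; v ends 0 m/s.
4–7 s: v starts 0 m/s; Δx = 0·3 + ½·-3·3² = -13.5 m; v ends -9 m/s.
7–10 s: v starts -9 m/s; Δx = -9·3 + ½·-1·3² = -31.5 m; v ends -12 m/s.
x(10) = 0 + Σ Δx = -53 m.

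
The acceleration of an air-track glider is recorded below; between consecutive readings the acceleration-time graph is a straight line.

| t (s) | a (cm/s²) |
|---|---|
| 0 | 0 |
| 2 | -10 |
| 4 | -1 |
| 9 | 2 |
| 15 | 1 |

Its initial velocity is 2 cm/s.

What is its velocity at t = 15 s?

-7.5 cm/s

Δv equals the area under the a-t graph; then v = v₀ + Δv.
0–2 s: ½(0 + -10)(2) = -10 cm/s
2–4 s: ½(-10 + -1)(2) = -11 cm/s
4–9 s: ½(-1 + 2)(5) = 2.5 cm/s
9–15 s: ½(2 + 1)(6) = 9 cm/s
Δv = -9.5 cm/s, so v(15) = 2 + (-9.5) = -7.5 cm/s.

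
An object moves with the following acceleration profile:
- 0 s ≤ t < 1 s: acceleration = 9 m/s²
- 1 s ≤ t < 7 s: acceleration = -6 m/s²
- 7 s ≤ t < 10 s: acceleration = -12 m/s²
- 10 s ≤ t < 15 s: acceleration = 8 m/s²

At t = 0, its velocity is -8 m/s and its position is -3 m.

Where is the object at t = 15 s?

-522.5 m

On each constant-a segment, Δv = aΔt and Δx = v₀Δt + ½aΔt²; chain segment to segment.
0–1 s: v starts -8 m/s; Δx = -8·1 + ½·9·1² = -3.5 m; v ends 1 m/s.
1–7 s: v starts 1 m/s; Δx = 1·6 + ½·-6·6² = -102 m; v ends -35 m/s.
7–10 s: v starts -35 m/s; Δx = -35·3 + ½·-12·3² = -159 m; v ends -71 m/s.
10–15 s: v starts -71 m/s; Δx = -71·5 + ½·8·5² = -255 m; v ends -31 m/s.
x(15) = -3 + Σ Δx = -522.5 m.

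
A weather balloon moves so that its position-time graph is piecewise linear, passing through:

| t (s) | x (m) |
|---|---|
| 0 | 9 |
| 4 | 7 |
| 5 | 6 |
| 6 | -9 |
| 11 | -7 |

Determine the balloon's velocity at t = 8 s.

0.4 m/s

Velocity is the slope of the x-t graph on 6–11 s: (-7 − -9)/(11 − 6) = 0.4 m/s.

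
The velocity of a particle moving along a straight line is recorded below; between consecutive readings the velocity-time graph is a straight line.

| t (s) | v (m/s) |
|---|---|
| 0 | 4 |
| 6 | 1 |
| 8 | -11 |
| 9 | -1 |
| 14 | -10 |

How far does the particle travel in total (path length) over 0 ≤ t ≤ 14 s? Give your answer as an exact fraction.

176/3 m

Distance (not displacement) is the total path length: add the absolute areas under v-t.
0–6 s: |½(4 + 1)(6)| = 15 m
6–8 s: v = 0 at t = 37/6 s; triangle areas 1/12 + 121/12 = 61/6 m
8–9 s: |½(-11 + -1)(1)| = 6 m
9–14 s: |½(-1 + -10)(5)| = 27.5 m
Total distance = 176/3 m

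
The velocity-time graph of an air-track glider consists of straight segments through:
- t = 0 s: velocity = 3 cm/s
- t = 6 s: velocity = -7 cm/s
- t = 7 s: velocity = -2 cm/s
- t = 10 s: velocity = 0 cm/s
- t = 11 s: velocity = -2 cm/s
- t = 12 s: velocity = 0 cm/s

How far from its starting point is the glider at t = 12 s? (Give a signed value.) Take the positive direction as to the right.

Displacement is the signed area under the v-t curve.
0–6 s: ½(3 + -7)(6) = -12 cm
6–7 s: ½(-7 + -2)(1) = -4.5 cm
7–10 s: ½(-2 + 0)(3) = -3 cm
10–11 s: ½(0 + -2)(1) = -1 cm
11–12 s: ½(-2 + 0)(1) = -1 cm
Net displacement = -21.5 cm

-21.5 cm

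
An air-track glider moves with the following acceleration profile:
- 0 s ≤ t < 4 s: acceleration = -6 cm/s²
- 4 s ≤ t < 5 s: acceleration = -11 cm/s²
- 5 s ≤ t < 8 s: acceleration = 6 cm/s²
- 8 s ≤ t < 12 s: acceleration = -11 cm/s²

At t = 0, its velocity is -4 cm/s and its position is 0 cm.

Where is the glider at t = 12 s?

-359.5 cm

On each constant-a segment, Δv = aΔt and Δx = v₀Δt + ½aΔt²; chain segment to segment.
0–4 s: v starts -4 cm/s; Δx = -4·4 + ½·-6·4² = -64 cm; v ends -28 cm/s.
4–5 s: v starts -28 cm/s; Δx = -28·1 + ½·-11·1² = -33.5 cm; v ends -39 cm/s.
5–8 s: v starts -39 cm/s; Δx = -39·3 + ½·6·3² = -90 cm; v ends -21 cm/s.
8–12 s: v starts -21 cm/s; Δx = -21·4 + ½·-11·4² = -172 cm; v ends -65 cm/s.
x(12) = 0 + Σ Δx = -359.5 cm.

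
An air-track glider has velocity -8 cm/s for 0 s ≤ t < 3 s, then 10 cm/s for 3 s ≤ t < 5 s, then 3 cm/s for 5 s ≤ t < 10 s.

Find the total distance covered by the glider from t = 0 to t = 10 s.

Total distance travelled is ∫|v| dt — sum the magnitudes of each area piece.
0–3 s: |-8| × 3 = 24 cm
3–5 s: |10| × 2 = 20 cm
5–10 s: |3| × 5 = 15 cm
Total distance = 59 cm

59 cm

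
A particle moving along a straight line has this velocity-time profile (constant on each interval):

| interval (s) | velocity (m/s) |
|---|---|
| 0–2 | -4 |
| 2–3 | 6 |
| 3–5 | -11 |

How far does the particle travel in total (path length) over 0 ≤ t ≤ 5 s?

36 m

Distance (not displacement) is the total path length: add the absolute areas under v-t.
0–2 s: |-4| × 2 = 8 m
2–3 s: |6| × 1 = 6 m
3–5 s: |-11| × 2 = 22 m
Total distance = 36 m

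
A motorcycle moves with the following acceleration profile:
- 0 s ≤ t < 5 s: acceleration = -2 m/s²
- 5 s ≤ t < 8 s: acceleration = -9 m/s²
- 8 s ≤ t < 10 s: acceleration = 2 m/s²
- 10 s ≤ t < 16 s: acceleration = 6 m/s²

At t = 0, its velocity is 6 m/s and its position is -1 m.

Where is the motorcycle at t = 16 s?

On each constant-a segment, Δv = aΔt and Δx = v₀Δt + ½aΔt²; chain segment to segment.
0–5 s: v starts 6 m/s; Δx = 6·5 + ½·-2·5² = 5 m; v ends -4 m/s.
5–8 s: v starts -4 m/s; Δx = -4·3 + ½·-9·3² = -52.5 m; v ends -31 m/s.
8–10 s: v starts -31 m/s; Δx = -31·2 + ½·2·2² = -58 m; v ends -27 m/s.
10–16 s: v starts -27 m/s; Δx = -27·6 + ½·6·6² = -54 m; v ends 9 m/s.
x(16) = -1 + Σ Δx = -160.5 m.

-160.5 m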